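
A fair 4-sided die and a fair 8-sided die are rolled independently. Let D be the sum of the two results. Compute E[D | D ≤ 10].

190/29

P(D ≤ 10) = 29/32.
E[D | D ≤ 10] = (95/16) / (29/32) = 190/29.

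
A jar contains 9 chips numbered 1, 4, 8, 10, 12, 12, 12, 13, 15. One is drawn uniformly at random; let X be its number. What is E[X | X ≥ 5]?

82/7

P(X ≥ 5) = 7/9.
Σ over the event: 8·1/9 + 10·1/9 + 12·1/3 + 13·1/9 + 15·1/9 = 82/9.
E[X | X ≥ 5] = (82/9) / (7/9) = 82/7.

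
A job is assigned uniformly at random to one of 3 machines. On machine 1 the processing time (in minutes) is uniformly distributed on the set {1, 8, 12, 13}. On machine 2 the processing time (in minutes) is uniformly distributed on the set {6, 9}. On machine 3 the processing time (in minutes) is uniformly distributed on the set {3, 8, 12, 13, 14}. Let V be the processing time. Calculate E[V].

E[V | machine 1] = (1+8+12+13)/4 = 17/2.
E[V | machine 2] = (6+9)/2 = 15/2.
E[V | machine 3] = (3+8+12+13+14)/5 = 10.
E[V] = (1/3)·(17/2) + (1/3)·(15/2) + (1/3)·(10) = 26/3.

26/3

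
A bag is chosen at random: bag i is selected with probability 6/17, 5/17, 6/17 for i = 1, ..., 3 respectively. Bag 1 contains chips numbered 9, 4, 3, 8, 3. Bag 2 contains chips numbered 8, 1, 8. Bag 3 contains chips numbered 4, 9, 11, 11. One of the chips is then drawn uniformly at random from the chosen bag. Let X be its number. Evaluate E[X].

E[X | bag 1] = (9+4+3+8+3)/5 = 27/5.
E[X | bag 2] = (8+1+8)/3 = 17/3.
E[X | bag 3] = (4+9+11+11)/4 = 35/4.
E[X] = (6/17)·(27/5) + (5/17)·(17/3) + (6/17)·(35/4) = 3397/510.

3397/510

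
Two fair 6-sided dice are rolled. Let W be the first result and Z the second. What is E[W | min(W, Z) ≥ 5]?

11/2

Outcomes with min(W, Z) ≥ 5: (5,5), (5,6), (6,5), (6,6), each with probability 1/36.
E[W | min(W, Z) ≥ 5] = (5 + 5 + 6 + 6) / 4 = 11/2.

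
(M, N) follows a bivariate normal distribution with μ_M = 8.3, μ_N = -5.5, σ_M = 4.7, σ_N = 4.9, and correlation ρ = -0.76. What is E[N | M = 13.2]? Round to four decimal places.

The regression of N on M has slope ρ·σ_N/σ_M and passes through (μ_M, μ_N).
E[N | M=13.2] = -5.5 + (-0.76)·(4.9/4.7)·(13.2 − (8.3)) = -5.5 + (-0.79234)·(4.9) = -9.3825.

-9.3825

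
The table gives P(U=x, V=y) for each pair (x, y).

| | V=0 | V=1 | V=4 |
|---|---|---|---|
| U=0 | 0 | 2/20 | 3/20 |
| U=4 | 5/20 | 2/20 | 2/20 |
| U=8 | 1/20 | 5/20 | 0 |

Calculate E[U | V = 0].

P(V = 0) = 3/10.
Σ U·P over the event = 4·(5/20) + 8·(1/20) = 7/5.
E[U | V = 0] = (7/5) / (3/10) = 14/3.

14/3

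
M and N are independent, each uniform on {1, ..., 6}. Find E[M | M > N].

P(M > N) = 5/12.
Summing M·P(x,y) over outcomes with M > N gives 35/18.
E[M | M > N] = (35/18) / (5/12) = 14/3.

14/3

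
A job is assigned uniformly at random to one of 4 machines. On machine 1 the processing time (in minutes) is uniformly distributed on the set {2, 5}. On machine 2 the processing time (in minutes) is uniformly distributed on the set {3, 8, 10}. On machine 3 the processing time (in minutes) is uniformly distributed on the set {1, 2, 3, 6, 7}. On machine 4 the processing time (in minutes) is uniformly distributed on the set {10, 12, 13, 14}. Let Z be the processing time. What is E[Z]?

E[Z | machine 1] = (2+5)/2 = 7/2.
E[Z | machine 2] = (3+8+10)/3 = 7.
E[Z | machine 3] = (1+2+3+6+7)/5 = 19/5.
E[Z | machine 4] = (10+12+13+14)/4 = 49/4.
E[Z] = (1/4)·(7/2) + (1/4)·(7) + (1/4)·(19/5) + (1/4)·(49/4) = 531/80.

531/80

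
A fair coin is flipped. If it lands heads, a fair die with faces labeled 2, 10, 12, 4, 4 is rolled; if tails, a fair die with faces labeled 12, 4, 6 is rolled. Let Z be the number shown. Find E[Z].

103/15

E[Z | heads] = (2+10+12+4+4)/5 = 32/5.
E[Z | tails] = (12+4+6)/3 = 22/3.
By the law of total expectation,
E[Z] = (1/2)·(32/5) + (1/2)·(22/3) = 103/15.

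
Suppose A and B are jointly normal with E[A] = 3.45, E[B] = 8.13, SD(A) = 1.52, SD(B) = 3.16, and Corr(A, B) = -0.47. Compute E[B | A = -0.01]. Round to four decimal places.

The regression of B on A has slope ρ·σ_B/σ_A and passes through (μ_A, μ_B).
E[B | A=-0.01] = 8.13 + (-0.47)·(3.16/1.52)·(-0.01 − (3.45)) = 8.13 + (-0.97711)·(-3.46) = 11.5108.

11.5108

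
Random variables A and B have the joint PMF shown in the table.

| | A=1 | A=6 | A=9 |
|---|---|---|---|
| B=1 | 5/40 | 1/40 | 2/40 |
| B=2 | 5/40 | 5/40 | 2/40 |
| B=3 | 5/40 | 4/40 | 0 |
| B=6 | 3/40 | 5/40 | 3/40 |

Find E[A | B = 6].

60/11

P(B = 6) = 11/40.
Summing A·P(A=x,B=y) over the conditioning event gives 3/2.
E[A | B = 6] = (3/2) / (11/40) = 60/11.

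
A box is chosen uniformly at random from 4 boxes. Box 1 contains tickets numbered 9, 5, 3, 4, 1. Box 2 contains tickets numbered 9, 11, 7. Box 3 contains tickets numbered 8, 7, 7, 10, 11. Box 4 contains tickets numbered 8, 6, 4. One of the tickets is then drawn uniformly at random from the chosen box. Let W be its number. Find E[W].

E[W | box 1] = (9+5+3+4+1)/5 = 22/5.
E[W | box 2] = (9+11+7)/3 = 9.
E[W | box 3] = (8+7+7+10+11)/5 = 43/5.
E[W | box 4] = (8+6+4)/3 = 6.
E[W] = (1/4)·(22/5) + (1/4)·(9) + (1/4)·(43/5) + (1/4)·(6) = 7.

7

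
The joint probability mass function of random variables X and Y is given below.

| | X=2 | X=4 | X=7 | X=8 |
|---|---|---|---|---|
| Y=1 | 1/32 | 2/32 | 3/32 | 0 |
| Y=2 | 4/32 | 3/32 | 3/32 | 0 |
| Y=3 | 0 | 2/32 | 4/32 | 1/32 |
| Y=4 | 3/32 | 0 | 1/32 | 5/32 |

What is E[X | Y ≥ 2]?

P(Y ≥ 2) = 13/16.
Summing X·P(X=x,Y=y) over the conditioning event gives 69/16.
E[X | Y ≥ 2] = (69/16) / (13/16) = 69/13.

69/13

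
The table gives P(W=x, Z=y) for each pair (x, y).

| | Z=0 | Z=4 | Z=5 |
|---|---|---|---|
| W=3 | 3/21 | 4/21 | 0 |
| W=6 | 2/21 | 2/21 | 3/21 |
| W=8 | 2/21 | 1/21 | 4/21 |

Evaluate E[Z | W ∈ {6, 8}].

47/14

P(W ∈ {6, 8}) = 2/3.
Σ Z·P over the event = 0·(2/21) + 4·(2/21) + 5·(3/21) + 0·(2/21) + 4·(1/21) + 5·(4/21) = 47/21.
E[Z | W ∈ {6, 8}] = (47/21) / (2/3) = 47/14.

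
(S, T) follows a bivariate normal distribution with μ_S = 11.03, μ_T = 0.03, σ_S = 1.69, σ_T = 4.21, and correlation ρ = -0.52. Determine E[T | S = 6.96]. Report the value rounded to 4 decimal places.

For a bivariate normal, E[T | S=x] = μ_T + ρ·(σ_T/σ_S)·(x − μ_S).
E[T | S=6.96] = 0.03 + (-0.52)·(4.21/1.69)·(6.96 − (11.03)) = 0.03 + (-1.29538)·(-4.07) = 5.3022.

5.3022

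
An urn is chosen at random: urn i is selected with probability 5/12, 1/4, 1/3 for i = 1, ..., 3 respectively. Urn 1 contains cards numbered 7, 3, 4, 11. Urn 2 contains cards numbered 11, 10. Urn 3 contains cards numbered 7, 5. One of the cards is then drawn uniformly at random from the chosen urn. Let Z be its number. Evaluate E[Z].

E[Z | urn 1] = (7+3+4+11)/4 = 25/4.
E[Z | urn 2] = (11+10)/2 = 21/2.
E[Z | urn 3] = (7+5)/2 = 6.
By the law of total expectation,
E[Z] = (5/12)·(25/4) + (1/4)·(21/2) + (1/3)·(6) = 347/48.

347/48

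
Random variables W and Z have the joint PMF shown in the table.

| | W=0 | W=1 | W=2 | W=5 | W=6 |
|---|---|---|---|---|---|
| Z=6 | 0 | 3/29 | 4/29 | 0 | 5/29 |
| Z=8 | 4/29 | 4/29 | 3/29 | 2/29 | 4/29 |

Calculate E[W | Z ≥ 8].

44/17

P(Z ≥ 8) = 17/29.
Σ W·P over the event = 0·(4/29) + 1·(4/29) + 2·(3/29) + 5·(2/29) + 6·(4/29) = 44/29.
E[W | Z ≥ 8] = (44/29) / (17/29) = 44/17.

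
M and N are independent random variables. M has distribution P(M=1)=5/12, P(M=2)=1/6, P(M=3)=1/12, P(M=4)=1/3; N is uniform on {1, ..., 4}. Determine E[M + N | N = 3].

P(N = 3) = 1/4.
Summing (M+N)·P(x,y) over outcomes with N = 3 gives 4/3.
E[M + N | N = 3] = (4/3) / (1/4) = 16/3.

16/3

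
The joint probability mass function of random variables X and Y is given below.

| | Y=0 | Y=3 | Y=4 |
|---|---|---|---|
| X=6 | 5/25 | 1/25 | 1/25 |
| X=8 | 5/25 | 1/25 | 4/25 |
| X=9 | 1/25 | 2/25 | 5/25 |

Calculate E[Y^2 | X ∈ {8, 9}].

P(X ∈ {8, 9}) = 18/25.
Σ Y^2·P over the event = 0·(5/25) + 9·(1/25) + 16·(4/25) + 0·(1/25) + 9·(2/25) + 16·(5/25) = 171/25.
E[Y^2 | X ∈ {8, 9}] = (171/25) / (18/25) = 19/2.

19/2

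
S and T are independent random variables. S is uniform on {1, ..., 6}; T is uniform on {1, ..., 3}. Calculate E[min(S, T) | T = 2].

11/6

P(T = 2) = 1/3.
Summing min(S,T)·P(x,y) over outcomes with T = 2 gives 11/18.
E[min(S, T) | T = 2] = (11/18) / (1/3) = 11/6.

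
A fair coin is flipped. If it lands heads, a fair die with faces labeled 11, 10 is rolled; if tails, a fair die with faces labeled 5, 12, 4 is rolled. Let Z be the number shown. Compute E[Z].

E[Z | heads] = (11+10)/2 = 21/2.
E[Z | tails] = (5+12+4)/3 = 7.
By the law of total expectation,
E[Z] = (1/2)·(21/2) + (1/2)·(7) = 35/4.

35/4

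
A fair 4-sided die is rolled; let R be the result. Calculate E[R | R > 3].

4

Given R > 3, R is equally likely to be any of {4}.
E[R | R > 3] = (4) / 1 = 4.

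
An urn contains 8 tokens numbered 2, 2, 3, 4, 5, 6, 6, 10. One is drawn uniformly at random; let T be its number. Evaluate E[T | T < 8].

P(T < 8) = 7/8.
Σ over the event: 2·1/4 + 3·1/8 + 4·1/8 + 5·1/8 + 6·1/4 = 7/2.
E[T | T < 8] = (7/2) / (7/8) = 4.

4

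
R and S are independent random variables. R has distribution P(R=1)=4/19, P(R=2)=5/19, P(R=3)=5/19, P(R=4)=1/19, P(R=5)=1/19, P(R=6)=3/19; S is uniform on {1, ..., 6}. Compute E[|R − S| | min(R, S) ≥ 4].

P(min(R, S) ≥ 4) = 5/38.
Summing |R−S|·P(x,y) over outcomes with min(R, S) ≥ 4 gives 7/57.
E[|R − S| | min(R, S) ≥ 4] = (7/57) / (5/38) = 14/15.

14/15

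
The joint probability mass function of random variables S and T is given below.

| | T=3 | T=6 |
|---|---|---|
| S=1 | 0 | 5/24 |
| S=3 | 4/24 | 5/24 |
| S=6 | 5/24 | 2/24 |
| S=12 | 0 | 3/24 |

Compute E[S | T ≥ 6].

P(T ≥ 6) = 5/8.
Summing S·P(S=x,T=y) over the conditioning event gives 17/6.
E[S | T ≥ 6] = (17/6) / (5/8) = 68/15.

68/15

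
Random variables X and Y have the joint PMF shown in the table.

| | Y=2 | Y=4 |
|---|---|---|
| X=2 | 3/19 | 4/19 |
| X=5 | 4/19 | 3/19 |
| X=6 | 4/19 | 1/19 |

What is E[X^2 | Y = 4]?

127/8

P(Y = 4) = 8/19.
Σ X^2·P over the event = 4·(4/19) + 25·(3/19) + 36·(1/19) = 127/19.
E[X^2 | Y = 4] = (127/19) / (8/19) = 127/8.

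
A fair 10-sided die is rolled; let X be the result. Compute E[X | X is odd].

5

Given X is odd, X is equally likely to be any of {1, 3, 5, 7, 9}.
E[X | X is odd] = (1 + 3 + 5 + 7 + 9) / 5 = 5.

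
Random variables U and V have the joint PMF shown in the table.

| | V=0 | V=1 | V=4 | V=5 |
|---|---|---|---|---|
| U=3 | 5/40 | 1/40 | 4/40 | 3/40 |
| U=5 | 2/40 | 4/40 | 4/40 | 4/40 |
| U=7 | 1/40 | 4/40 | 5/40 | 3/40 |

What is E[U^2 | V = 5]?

137/5

P(V = 5) = 1/4.
Σ U^2·P over the event = 9·(3/40) + 25·(4/40) + 49·(3/40) = 137/20.
E[U^2 | V = 5] = (137/20) / (1/4) = 137/5.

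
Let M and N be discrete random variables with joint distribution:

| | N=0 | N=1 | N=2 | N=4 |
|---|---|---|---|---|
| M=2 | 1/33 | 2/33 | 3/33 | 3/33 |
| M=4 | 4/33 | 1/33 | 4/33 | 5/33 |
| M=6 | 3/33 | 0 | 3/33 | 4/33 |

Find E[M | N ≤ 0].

P(N ≤ 0) = 8/33.
Summing M·P(M=x,N=y) over the conditioning event gives 12/11.
E[M | N ≤ 0] = (12/11) / (8/33) = 9/2.

9/2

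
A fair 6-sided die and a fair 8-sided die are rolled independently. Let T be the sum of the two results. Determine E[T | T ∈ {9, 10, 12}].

10

P(T ∈ {9, 10, 12}) = 7/24.
Σ over the event: 9·1/8 + 10·5/48 + 12·1/16 = 35/12.
E[T | T ∈ {9, 10, 12}] = (35/12) / (7/24) = 10.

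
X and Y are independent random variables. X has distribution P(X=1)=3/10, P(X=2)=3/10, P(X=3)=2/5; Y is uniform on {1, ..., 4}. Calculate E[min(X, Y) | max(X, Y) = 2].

4/3

P(max(X, Y) = 2) = 9/40.
Summing min(X,Y)·P(x,y) over outcomes with max(X, Y) = 2 gives 3/10.
E[min(X, Y) | max(X, Y) = 2] = (3/10) / (9/40) = 4/3.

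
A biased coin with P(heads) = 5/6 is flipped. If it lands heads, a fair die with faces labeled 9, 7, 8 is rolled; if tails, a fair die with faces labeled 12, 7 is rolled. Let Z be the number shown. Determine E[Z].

33/4

E[Z | heads] = (9+7+8)/3 = 8.
E[Z | tails] = (12+7)/2 = 19/2.
By the law of total expectation,
E[Z] = (5/6)·(8) + (1/6)·(19/2) = 33/4.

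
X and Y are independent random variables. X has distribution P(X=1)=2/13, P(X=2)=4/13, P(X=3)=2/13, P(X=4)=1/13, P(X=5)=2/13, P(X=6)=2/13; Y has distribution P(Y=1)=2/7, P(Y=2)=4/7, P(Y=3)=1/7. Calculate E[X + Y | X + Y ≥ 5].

P(X + Y ≥ 5) = 7/13.
Summing (X+Y)·P(x,y) over outcomes with X + Y ≥ 5 gives 319/91.
E[X + Y | X + Y ≥ 5] = (319/91) / (7/13) = 319/49.

319/49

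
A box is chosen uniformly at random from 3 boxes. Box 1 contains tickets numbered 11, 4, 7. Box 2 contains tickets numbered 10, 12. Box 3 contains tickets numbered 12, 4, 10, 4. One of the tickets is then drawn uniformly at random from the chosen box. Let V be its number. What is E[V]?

155/18

E[V | box 1] = (11+4+7)/3 = 22/3.
E[V | box 2] = (10+12)/2 = 11.
E[V | box 3] = (12+4+10+4)/4 = 15/2.
E[V] = (1/3)·(22/3) + (1/3)·(11) + (1/3)·(15/2) = 155/18.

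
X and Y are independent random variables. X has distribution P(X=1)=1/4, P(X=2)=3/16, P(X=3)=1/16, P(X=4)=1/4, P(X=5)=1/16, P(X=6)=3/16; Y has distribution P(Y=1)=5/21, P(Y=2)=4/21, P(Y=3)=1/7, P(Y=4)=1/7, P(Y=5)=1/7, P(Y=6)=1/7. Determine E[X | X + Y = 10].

39/8

P(X + Y = 10) = 1/14.
Summing X·P(x,y) over outcomes with X + Y = 10 gives 39/112.
E[X | X + Y = 10] = (39/112) / (1/14) = 39/8.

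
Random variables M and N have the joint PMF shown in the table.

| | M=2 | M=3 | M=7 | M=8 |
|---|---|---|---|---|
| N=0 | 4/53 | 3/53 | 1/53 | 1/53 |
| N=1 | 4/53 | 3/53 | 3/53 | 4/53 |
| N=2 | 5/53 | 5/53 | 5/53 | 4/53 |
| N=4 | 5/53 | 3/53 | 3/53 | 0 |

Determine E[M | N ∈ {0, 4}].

18/5

P(N ∈ {0, 4}) = 20/53.
Summing M·P(M=x,N=y) over the conditioning event gives 72/53.
E[M | N ∈ {0, 4}] = (72/53) / (20/53) = 18/5.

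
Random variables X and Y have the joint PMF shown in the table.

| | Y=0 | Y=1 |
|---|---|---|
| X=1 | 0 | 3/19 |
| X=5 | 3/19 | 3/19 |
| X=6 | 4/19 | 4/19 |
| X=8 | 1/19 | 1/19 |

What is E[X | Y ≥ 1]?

50/11

P(Y ≥ 1) = 11/19.
Summing X·P(X=x,Y=y) over the conditioning event gives 50/19.
E[X | Y ≥ 1] = (50/19) / (11/19) = 50/11.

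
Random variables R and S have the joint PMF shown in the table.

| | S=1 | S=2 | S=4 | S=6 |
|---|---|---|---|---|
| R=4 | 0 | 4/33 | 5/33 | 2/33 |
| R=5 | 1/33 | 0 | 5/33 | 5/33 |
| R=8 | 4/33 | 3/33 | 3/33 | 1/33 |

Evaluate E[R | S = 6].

P(S = 6) = 8/33.
Σ R·P over the event = 4·(2/33) + 5·(5/33) + 8·(1/33) = 41/33.
E[R | S = 6] = (41/33) / (8/33) = 41/8.

41/8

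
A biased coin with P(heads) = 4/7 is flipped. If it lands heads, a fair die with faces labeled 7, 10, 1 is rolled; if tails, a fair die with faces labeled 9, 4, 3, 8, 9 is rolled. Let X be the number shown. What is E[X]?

E[X | heads] = (7+10+1)/3 = 6.
E[X | tails] = (9+4+3+8+9)/5 = 33/5.
E[X] = (4/7)·(6) + (3/7)·(33/5) = 219/35.

219/35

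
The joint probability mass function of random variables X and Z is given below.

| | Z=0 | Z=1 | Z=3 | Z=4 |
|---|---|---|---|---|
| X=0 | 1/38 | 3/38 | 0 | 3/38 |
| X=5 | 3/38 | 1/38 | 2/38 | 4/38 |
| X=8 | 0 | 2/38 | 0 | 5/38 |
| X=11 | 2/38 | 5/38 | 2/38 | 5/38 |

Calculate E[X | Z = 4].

P(Z = 4) = 17/38.
Σ X·P over the event = 0·(3/38) + 5·(4/38) + 8·(5/38) + 11·(5/38) = 115/38.
E[X | Z = 4] = (115/38) / (17/38) = 115/17.

115/17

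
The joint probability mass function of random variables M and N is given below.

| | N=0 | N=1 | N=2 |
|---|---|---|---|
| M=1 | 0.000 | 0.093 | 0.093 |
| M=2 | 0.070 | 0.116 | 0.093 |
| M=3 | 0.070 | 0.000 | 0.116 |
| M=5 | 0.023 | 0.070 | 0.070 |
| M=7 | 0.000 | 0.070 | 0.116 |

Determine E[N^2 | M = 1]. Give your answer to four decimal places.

2.5000

P(M = 1) = 0.186.
Σ N^2·P over the event = 1·(0.093) + 4·(0.093) = 0.465.
E[N^2 | M = 1] = (0.465) / (0.186) = 2.5000.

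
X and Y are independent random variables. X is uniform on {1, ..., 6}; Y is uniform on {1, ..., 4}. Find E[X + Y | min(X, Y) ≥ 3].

8

P(min(X, Y) ≥ 3) = 1/3.
Summing (X+Y)·P(x,y) over outcomes with min(X, Y) ≥ 3 gives 8/3.
E[X + Y | min(X, Y) ≥ 3] = (8/3) / (1/3) = 8.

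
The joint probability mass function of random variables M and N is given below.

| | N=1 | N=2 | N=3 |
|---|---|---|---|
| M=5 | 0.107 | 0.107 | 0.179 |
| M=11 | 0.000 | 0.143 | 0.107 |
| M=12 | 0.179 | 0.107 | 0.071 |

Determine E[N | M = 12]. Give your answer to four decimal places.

1.6975

P(M = 12) = 0.357.
Σ N·P over the event = 1·(0.179) + 2·(0.107) + 3·(0.071) = 0.606.
E[N | M = 12] = (0.606) / (0.357) = 1.6975.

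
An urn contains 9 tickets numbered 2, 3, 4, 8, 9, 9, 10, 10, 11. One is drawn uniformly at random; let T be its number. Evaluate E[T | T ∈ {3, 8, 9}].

P(T ∈ {3, 8, 9}) = 4/9.
Σ over the event: 3·1/9 + 8·1/9 + 9·2/9 = 29/9.
E[T | T ∈ {3, 8, 9}] = (29/9) / (4/9) = 29/4.

29/4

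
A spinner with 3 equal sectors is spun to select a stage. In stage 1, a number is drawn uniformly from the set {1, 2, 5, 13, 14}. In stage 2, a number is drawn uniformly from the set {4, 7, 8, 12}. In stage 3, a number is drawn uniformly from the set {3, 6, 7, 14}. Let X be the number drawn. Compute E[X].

89/12

E[X | stage 1] = (1+2+5+13+14)/5 = 7.
E[X | stage 2] = (4+7+8+12)/4 = 31/4.
E[X | stage 3] = (3+6+7+14)/4 = 15/2.
By the law of total expectation,
E[X] = (1/3)·(7) + (1/3)·(31/4) + (1/3)·(15/2) = 89/12.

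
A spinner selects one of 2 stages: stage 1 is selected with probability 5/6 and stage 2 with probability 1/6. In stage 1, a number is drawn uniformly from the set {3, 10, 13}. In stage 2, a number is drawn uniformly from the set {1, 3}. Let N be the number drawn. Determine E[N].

E[N | stage 1] = (3+10+13)/3 = 26/3.
E[N | stage 2] = (1+3)/2 = 2.
E[N] = (5/6)·(26/3) + (1/6)·(2) = 68/9.

68/9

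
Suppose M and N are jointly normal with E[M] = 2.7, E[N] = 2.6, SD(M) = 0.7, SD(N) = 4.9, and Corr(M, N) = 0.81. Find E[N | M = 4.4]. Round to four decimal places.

For a bivariate normal, E[N | M=x] = μ_N + ρ·(σ_N/σ_M)·(x − μ_M).
E[N | M=4.4] = 2.6 + (0.81)·(4.9/0.7)·(4.4 − (2.7)) = 2.6 + (5.67)·(1.7) = 12.2390.

12.2390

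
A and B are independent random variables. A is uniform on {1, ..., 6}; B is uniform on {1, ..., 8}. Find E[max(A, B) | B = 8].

8

P(B = 8) = 1/8.
Summing max(A,B)·P(x,y) over outcomes with B = 8 gives 1.
E[max(A, B) | B = 8] = (1) / (1/8) = 8.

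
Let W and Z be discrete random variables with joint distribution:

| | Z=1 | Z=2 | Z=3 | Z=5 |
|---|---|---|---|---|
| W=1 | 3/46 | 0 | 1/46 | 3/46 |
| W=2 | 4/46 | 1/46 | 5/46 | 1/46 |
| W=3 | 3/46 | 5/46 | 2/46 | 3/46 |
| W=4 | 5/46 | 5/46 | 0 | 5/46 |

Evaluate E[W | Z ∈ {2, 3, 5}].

P(Z ∈ {2, 3, 5}) = 31/46.
Summing W·P(W=x,Z=y) over the conditioning event gives 44/23.
E[W | Z ∈ {2, 3, 5}] = (44/23) / (31/46) = 88/31.

88/31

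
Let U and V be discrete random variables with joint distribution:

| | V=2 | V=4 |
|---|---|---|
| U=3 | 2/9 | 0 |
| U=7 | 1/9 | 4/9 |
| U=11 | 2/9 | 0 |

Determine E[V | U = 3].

P(U = 3) = 2/9.
Summing V·P(U=x,V=y) over the conditioning event gives 4/9.
E[V | U = 3] = (4/9) / (2/9) = 2.

2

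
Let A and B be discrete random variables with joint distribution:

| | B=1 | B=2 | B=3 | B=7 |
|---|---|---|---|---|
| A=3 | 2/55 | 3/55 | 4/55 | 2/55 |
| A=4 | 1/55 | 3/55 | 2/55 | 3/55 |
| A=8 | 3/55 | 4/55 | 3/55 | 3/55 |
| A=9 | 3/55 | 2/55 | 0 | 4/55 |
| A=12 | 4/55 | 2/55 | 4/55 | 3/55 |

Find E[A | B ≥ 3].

103/14

P(B ≥ 3) = 28/55.
Summing A·P(A=x,B=y) over the conditioning event gives 206/55.
E[A | B ≥ 3] = (206/55) / (28/55) = 103/14.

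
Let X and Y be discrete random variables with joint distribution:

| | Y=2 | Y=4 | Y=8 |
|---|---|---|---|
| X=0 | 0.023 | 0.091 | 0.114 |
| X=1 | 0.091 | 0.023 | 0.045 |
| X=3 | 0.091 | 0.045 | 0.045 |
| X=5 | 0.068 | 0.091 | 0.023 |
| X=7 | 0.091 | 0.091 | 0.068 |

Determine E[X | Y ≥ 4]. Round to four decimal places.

P(Y ≥ 4) = 0.636.
Summing X·P(X=x,Y=y) over the conditioning event gives 2.021.
E[X | Y ≥ 4] = (2.021) / (0.636) = 3.1777.

3.1777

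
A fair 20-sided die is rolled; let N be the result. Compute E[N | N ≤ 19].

P(N ≤ 19) = 19/20.
E[N | N ≤ 19] = (19/2) / (19/20) = 10.

10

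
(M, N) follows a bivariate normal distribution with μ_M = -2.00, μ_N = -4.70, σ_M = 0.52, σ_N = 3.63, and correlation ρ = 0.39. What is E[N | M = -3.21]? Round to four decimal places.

For a bivariate normal, E[N | M=x] = μ_N + ρ·(σ_N/σ_M)·(x − μ_M).
E[N | M=-3.21] = -4.70 + (0.39)·(3.63/0.52)·(-3.21 − (-2.00)) = -4.70 + (2.7225)·(-1.21) = -7.9942.

-7.9942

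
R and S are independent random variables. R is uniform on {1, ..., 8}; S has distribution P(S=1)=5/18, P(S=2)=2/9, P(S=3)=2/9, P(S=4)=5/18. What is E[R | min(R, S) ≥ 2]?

P(min(R, S) ≥ 2) = 91/144.
Summing R·P(x,y) over outcomes with min(R, S) ≥ 2 gives 455/144.
E[R | min(R, S) ≥ 2] = (455/144) / (91/144) = 5.

5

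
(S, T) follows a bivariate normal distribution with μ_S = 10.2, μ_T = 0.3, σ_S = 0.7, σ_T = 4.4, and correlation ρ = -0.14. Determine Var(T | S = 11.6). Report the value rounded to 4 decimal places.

For a bivariate normal, Var(T | S=x) = σ_T²(1 − ρ²).
Var(T | S=11.6) = (4.4)²·(1 − (-0.14)²) = 19.36·0.9804 = 18.9805.

18.9805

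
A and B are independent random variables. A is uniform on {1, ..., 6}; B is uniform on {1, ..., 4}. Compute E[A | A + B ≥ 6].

32/7

P(A + B ≥ 6) = 7/12.
Summing A·P(x,y) over outcomes with A + B ≥ 6 gives 8/3.
E[A | A + B ≥ 6] = (8/3) / (7/12) = 32/7.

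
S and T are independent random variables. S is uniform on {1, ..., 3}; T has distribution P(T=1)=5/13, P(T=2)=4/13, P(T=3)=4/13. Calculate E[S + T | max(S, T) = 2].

P(max(S, T) = 2) = 1/3.
Summing (S+T)·P(x,y) over outcomes with max(S, T) = 2 gives 43/39.
E[S + T | max(S, T) = 2] = (43/39) / (1/3) = 43/13.

43/13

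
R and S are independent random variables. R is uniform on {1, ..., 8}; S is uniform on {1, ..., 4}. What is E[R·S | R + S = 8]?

25/2

Outcomes with R + S = 8: (4,4), (5,3), (6,2), (7,1), each with probability 1/32.
E[R·S | R + S = 8] = (16 + 15 + 12 + 7) / 4 = 25/2.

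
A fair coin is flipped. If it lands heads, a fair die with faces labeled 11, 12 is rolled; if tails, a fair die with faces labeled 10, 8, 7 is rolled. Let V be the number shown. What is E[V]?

E[V | heads] = (11+12)/2 = 23/2.
E[V | tails] = (10+8+7)/3 = 25/3.
E[V] = (1/2)·(23/2) + (1/2)·(25/3) = 119/12.

119/12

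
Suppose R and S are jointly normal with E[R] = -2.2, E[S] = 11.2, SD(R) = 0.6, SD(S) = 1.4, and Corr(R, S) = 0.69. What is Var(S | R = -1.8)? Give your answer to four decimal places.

The conditional variance in a bivariate normal is σ_S²(1 − ρ²), independent of x.
Var(S | R=-1.8) = (1.4)²·(1 − (0.69)²) = 1.96·0.5239 = 1.0268.

1.0268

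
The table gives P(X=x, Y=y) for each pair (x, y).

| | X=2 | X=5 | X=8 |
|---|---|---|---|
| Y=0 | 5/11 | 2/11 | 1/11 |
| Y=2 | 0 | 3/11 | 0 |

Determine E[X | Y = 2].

P(Y = 2) = 3/11.
Σ X·P over the event = 5·(3/11) = 15/11.
E[X | Y = 2] = (15/11) / (3/11) = 5.

5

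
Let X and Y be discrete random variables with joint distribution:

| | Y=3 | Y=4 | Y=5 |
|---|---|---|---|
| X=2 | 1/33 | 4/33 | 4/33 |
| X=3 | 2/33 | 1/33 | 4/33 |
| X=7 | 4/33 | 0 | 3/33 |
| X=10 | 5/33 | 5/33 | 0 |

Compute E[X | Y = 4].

P(Y = 4) = 10/33.
Σ X·P over the event = 2·(4/33) + 3·(1/33) + 10·(5/33) = 61/33.
E[X | Y = 4] = (61/33) / (10/33) = 61/10.

61/10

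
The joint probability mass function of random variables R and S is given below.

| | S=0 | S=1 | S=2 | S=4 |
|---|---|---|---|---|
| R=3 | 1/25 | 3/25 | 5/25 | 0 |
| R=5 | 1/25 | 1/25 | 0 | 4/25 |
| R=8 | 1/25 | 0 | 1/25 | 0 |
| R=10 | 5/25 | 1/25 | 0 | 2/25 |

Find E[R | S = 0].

33/4

P(S = 0) = 8/25.
Σ R·P over the event = 3·(1/25) + 5·(1/25) + 8·(1/25) + 10·(5/25) = 66/25.
E[R | S = 0] = (66/25) / (8/25) = 33/4.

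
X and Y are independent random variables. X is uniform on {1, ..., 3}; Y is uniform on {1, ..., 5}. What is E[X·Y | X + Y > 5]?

P(X + Y > 5) = 2/5.
Summing XY·P(x,y) over outcomes with X + Y > 5 gives 59/15.
E[X·Y | X + Y > 5] = (59/15) / (2/5) = 59/6.

59/6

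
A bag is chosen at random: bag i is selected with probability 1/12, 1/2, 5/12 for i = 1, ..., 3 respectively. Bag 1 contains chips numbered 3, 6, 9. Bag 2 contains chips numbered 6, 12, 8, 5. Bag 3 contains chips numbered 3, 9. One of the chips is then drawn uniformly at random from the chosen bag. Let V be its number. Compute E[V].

55/8

E[V | bag 1] = (3+6+9)/3 = 6.
E[V | bag 2] = (6+12+8+5)/4 = 31/4.
E[V | bag 3] = (3+9)/2 = 6.
By the law of total expectation,
E[V] = (1/12)·(6) + (1/2)·(31/4) + (5/12)·(6) = 55/8.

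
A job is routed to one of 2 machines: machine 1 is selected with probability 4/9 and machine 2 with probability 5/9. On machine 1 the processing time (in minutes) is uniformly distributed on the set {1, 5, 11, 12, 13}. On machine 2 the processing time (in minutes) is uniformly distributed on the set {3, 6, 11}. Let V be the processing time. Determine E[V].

E[V | machine 1] = (1+5+11+12+13)/5 = 42/5.
E[V | machine 2] = (3+6+11)/3 = 20/3.
By the law of total expectation,
E[V] = (4/9)·(42/5) + (5/9)·(20/3) = 1004/135.

1004/135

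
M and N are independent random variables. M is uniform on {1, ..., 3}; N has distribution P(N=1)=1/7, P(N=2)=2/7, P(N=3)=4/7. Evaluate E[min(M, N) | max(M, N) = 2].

P(max(M, N) = 2) = 5/21.
Summing min(M,N)·P(x,y) over outcomes with max(M, N) = 2 gives 1/3.
E[min(M, N) | max(M, N) = 2] = (1/3) / (5/21) = 7/5.

7/5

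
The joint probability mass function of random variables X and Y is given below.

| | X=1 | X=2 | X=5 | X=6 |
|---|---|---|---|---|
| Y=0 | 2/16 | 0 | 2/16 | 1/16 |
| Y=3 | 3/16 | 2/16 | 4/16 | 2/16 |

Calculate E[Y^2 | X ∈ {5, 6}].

P(X ∈ {5, 6}) = 9/16.
Σ Y^2·P over the event = 0·(2/16) + 9·(4/16) + 0·(1/16) + 9·(2/16) = 27/8.
E[Y^2 | X ∈ {5, 6}] = (27/8) / (9/16) = 6.

6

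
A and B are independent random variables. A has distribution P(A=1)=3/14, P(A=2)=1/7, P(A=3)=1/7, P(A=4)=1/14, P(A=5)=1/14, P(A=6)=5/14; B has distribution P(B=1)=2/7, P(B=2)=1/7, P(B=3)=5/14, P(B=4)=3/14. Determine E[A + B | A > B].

843/115

P(A > B) = 115/196.
Summing (A+B)·P(x,y) over outcomes with A > B gives 843/196.
E[A + B | A > B] = (843/196) / (115/196) = 843/115.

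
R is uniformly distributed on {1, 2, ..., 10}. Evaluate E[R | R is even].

Given R is even, R is equally likely to be any of {2, 4, 6, 8, 10}.
E[R | R is even] = (2 + 4 + 6 + 8 + 10) / 5 = 6.

6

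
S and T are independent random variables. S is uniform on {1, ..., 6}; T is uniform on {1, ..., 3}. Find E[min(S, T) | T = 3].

5/2

P(T = 3) = 1/3.
Summing min(S,T)·P(x,y) over outcomes with T = 3 gives 5/6.
E[min(S, T) | T = 3] = (5/6) / (1/3) = 5/2.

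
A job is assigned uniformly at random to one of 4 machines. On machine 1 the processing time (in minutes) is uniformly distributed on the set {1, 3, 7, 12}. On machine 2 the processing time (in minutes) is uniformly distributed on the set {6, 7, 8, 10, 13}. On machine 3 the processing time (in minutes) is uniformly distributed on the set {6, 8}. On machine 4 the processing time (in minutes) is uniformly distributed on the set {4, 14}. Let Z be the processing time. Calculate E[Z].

E[Z | machine 1] = (1+3+7+12)/4 = 23/4.
E[Z | machine 2] = (6+7+8+10+13)/5 = 44/5.
E[Z | machine 3] = (6+8)/2 = 7.
E[Z | machine 4] = (4+14)/2 = 9.
By the law of total expectation,
E[Z] = (1/4)·(23/4) + (1/4)·(44/5) + (1/4)·(7) + (1/4)·(9) = 611/80.

611/80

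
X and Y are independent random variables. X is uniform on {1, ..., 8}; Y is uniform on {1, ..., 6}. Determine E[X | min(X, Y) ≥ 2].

P(min(X, Y) ≥ 2) = 35/48.
Summing X·P(x,y) over outcomes with min(X, Y) ≥ 2 gives 175/48.
E[X | min(X, Y) ≥ 2] = (175/48) / (35/48) = 5.

5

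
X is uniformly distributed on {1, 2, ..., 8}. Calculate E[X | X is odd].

Given X is odd, X is equally likely to be any of {1, 3, 5, 7}.
E[X | X is odd] = (1 + 3 + 5 + 7) / 4 = 4.

4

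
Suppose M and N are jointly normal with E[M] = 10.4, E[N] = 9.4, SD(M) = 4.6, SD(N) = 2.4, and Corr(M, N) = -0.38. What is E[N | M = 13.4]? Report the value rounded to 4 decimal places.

For a bivariate normal, E[N | M=x] = μ_N + ρ·(σ_N/σ_M)·(x − μ_M).
E[N | M=13.4] = 9.4 + (-0.38)·(2.4/4.6)·(13.4 − (10.4)) = 9.4 + (-0.19826)·(3) = 8.8052.

8.8052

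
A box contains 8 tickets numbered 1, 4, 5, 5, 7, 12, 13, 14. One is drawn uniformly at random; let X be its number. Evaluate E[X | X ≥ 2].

P(X ≥ 2) = 7/8.
Σ over the event: 4·1/8 + 5·1/4 + 7·1/8 + 12·1/8 + 13·1/8 + 14·1/8 = 15/2.
E[X | X ≥ 2] = (15/2) / (7/8) = 60/7.

60/7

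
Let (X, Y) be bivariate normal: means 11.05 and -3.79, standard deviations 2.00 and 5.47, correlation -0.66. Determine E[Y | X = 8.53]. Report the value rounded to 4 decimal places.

The regression of Y on X has slope ρ·σ_Y/σ_X and passes through (μ_X, μ_Y).
E[Y | X=8.53] = -3.79 + (-0.66)·(5.47/2.00)·(8.53 − (11.05)) = -3.79 + (-1.8051)·(-2.52) = 0.7589.

0.7589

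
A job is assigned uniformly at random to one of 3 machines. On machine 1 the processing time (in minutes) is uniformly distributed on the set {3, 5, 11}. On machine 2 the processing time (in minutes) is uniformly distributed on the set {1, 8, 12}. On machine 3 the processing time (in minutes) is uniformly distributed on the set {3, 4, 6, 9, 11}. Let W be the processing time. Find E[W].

299/45

E[W | machine 1] = (3+5+11)/3 = 19/3.
E[W | machine 2] = (1+8+12)/3 = 7.
E[W | machine 3] = (3+4+6+9+11)/5 = 33/5.
E[W] = (1/3)·(19/3) + (1/3)·(7) + (1/3)·(33/5) = 299/45.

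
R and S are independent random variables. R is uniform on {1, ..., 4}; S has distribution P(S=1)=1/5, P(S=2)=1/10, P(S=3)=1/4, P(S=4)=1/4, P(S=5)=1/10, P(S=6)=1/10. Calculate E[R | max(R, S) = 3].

16/7

P(max(R, S) = 3) = 21/80.
Summing R·P(x,y) over outcomes with max(R, S) = 3 gives 3/5.
E[R | max(R, S) = 3] = (3/5) / (21/80) = 16/7.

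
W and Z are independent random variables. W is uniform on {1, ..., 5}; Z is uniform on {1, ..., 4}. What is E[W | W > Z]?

4

Outcomes with W > Z: (2,1), (3,1), (3,2), (4,1), (4,2), (4,3), (5,1), (5,2), (5,3), (5,4), each with probability 1/20.
E[W | W > Z] = (2 + 3 + 3 + 4 + 4 + 4 + 5 + 5 + 5 + 5) / 10 = 4.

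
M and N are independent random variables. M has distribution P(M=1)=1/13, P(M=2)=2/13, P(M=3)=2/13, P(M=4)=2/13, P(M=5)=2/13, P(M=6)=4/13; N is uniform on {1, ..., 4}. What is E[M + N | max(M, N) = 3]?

P(max(M, N) = 3) = 9/52.
Summing (M+N)·P(x,y) over outcomes with max(M, N) = 3 gives 11/13.
E[M + N | max(M, N) = 3] = (11/13) / (9/52) = 44/9.

44/9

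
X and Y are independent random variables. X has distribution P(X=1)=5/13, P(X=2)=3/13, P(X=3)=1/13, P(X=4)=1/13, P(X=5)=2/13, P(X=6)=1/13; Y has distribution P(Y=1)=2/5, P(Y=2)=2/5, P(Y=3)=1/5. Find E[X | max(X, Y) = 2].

P(max(X, Y) = 2) = 22/65.
Summing X·P(x,y) over outcomes with max(X, Y) = 2 gives 34/65.
E[X | max(X, Y) = 2] = (34/65) / (22/65) = 17/11.

17/11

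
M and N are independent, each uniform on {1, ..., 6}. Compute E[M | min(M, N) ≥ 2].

4

P(min(M, N) ≥ 2) = 25/36.
Summing M·P(x,y) over outcomes with min(M, N) ≥ 2 gives 25/9.
E[M | min(M, N) ≥ 2] = (25/9) / (25/36) = 4.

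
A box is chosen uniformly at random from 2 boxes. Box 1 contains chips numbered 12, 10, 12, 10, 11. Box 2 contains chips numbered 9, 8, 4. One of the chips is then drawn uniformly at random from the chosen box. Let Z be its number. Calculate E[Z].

9

E[Z | box 1] = (12+10+12+10+11)/5 = 11.
E[Z | box 2] = (9+8+4)/3 = 7.
E[Z] = (1/2)·(11) + (1/2)·(7) = 9.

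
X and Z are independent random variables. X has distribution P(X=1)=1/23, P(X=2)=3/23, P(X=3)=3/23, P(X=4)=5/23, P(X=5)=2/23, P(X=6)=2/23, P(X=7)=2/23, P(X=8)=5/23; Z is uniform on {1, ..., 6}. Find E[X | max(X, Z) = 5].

P(max(X, Z) = 5) = 11/69.
Summing X·P(x,y) over outcomes with max(X, Z) = 5 gives 43/69.
E[X | max(X, Z) = 5] = (43/69) / (11/69) = 43/11.

43/11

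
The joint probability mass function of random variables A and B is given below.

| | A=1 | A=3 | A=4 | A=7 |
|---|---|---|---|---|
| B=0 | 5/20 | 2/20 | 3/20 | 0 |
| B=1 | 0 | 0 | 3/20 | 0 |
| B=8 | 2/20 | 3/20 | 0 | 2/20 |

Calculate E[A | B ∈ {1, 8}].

P(B ∈ {1, 8}) = 1/2.
Summing A·P(A=x,B=y) over the conditioning event gives 37/20.
E[A | B ∈ {1, 8}] = (37/20) / (1/2) = 37/10.

37/10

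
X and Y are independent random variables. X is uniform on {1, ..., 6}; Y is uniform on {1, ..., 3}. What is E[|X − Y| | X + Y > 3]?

P(X + Y > 3) = 5/6.
Summing |X−Y|·P(x,y) over outcomes with X + Y > 3 gives 11/6.
E[|X − Y| | X + Y > 3] = (11/6) / (5/6) = 11/5.

11/5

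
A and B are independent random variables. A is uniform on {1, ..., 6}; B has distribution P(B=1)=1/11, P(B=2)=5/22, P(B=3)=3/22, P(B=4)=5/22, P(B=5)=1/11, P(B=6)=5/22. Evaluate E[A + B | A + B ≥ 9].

392/39

P(A + B ≥ 9) = 13/44.
Summing (A+B)·P(x,y) over outcomes with A + B ≥ 9 gives 98/33.
E[A + B | A + B ≥ 9] = (98/33) / (13/44) = 392/39.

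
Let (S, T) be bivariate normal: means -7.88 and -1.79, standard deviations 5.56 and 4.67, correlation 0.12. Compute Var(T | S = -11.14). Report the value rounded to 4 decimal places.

21.4949

Var(T | S=x) = (1 − ρ²)·σ_T².
Var(T | S=-11.14) = (4.67)²·(1 − (0.12)²) = 21.8089·0.9856 = 21.4949.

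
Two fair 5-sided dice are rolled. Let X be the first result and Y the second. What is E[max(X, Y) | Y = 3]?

Outcomes with Y = 3: (1,3), (2,3), (3,3), (4,3), (5,3), each with probability 1/25.
E[max(X, Y) | Y = 3] = (3 + 3 + 3 + 4 + 5) / 5 = 18/5.

18/5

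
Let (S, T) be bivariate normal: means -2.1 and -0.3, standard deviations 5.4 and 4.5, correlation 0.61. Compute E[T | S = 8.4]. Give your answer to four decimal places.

E[T | S=x] = μ_T + ρ(σ_T/σ_S)(x − μ_S) for jointly normal variables.
E[T | S=8.4] = -0.3 + (0.61)·(4.5/5.4)·(8.4 − (-2.1)) = -0.3 + (0.50833)·(10.5) = 5.0375.

5.0375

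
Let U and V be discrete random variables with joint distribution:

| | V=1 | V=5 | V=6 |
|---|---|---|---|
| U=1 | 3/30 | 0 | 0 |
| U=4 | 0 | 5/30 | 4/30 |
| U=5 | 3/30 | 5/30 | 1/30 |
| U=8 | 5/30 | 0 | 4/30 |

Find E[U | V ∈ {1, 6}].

111/20

P(V ∈ {1, 6}) = 2/3.
Σ U·P over the event = 1·(3/30) + 4·(4/30) + 5·(3/30) + 5·(1/30) + 8·(5/30) + 8·(4/30) = 37/10.
E[U | V ∈ {1, 6}] = (37/10) / (2/3) = 111/20.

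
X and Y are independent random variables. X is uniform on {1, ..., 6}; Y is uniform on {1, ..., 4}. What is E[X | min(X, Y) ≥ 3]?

9/2

Outcomes with min(X, Y) ≥ 3: (3,3), (3,4), (4,3), (4,4), (5,3), (5,4), (6,3), (6,4), each with probability 1/24.
E[X | min(X, Y) ≥ 3] = (3 + 3 + 4 + 4 + 5 + 5 + 6 + 6) / 8 = 9/2.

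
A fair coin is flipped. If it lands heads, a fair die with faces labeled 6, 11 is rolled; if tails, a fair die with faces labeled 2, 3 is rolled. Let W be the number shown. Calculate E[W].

E[W | heads] = (6+11)/2 = 17/2.
E[W | tails] = (2+3)/2 = 5/2.
E[W] = (1/2)·(17/2) + (1/2)·(5/2) = 11/2.

11/2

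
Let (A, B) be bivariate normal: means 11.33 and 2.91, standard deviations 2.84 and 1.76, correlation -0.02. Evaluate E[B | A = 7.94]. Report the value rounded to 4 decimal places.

2.9520

For a bivariate normal, E[B | A=x] = μ_B + ρ·(σ_B/σ_A)·(x − μ_A).
E[B | A=7.94] = 2.91 + (-0.02)·(1.76/2.84)·(7.94 − (11.33)) = 2.91 + (-0.012394)·(-3.39) = 2.9520.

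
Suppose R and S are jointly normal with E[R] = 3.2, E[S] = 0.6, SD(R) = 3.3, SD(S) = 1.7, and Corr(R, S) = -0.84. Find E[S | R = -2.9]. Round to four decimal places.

E[S | R=x] = μ_S + ρ(σ_S/σ_R)(x − μ_R) for jointly normal variables.
E[S | R=-2.9] = 0.6 + (-0.84)·(1.7/3.3)·(-2.9 − (3.2)) = 0.6 + (-0.432727)·(-6.1) = 3.2396.

3.2396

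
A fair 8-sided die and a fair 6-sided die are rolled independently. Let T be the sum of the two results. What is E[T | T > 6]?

P(T > 6) = 11/16.
Σ over the event: 7·1/8 + 8·1/8 + 9·1/8 + 10·5/48 + 11·1/12 + 12·1/16 + 13·1/24 + 14·1/48 = 157/24.
E[T | T > 6] = (157/24) / (11/16) = 314/33.

314/33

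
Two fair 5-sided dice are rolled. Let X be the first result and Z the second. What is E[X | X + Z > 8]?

Outcomes with X + Z > 8: (4,5), (5,4), (5,5), each with probability 1/25.
E[X | X + Z > 8] = (4 + 5 + 5) / 3 = 14/3.

14/3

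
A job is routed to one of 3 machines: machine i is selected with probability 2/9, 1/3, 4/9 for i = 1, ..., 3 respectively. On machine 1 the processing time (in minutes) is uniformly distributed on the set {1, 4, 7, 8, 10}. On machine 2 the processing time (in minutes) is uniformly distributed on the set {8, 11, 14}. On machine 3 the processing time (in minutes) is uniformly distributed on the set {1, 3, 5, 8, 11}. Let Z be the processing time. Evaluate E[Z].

337/45

E[Z | machine 1] = (1+4+7+8+10)/5 = 6.
E[Z | machine 2] = (8+11+14)/3 = 11.
E[Z | machine 3] = (1+3+5+8+11)/5 = 28/5.
By the law of total expectation,
E[Z] = (2/9)·(6) + (1/3)·(11) + (4/9)·(28/5) = 337/45.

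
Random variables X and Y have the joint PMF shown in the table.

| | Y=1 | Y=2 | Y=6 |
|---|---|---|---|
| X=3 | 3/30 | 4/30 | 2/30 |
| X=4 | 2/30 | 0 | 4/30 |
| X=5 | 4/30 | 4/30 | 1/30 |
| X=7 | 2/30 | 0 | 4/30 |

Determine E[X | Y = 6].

P(Y = 6) = 11/30.
Summing X·P(X=x,Y=y) over the conditioning event gives 11/6.
E[X | Y = 6] = (11/6) / (11/30) = 5.

5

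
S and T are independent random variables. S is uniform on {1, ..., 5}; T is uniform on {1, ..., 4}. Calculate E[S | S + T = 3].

3/2

Outcomes with S + T = 3: (1,2), (2,1), each with probability 1/20.
E[S | S + T = 3] = (1 + 2) / 2 = 3/2.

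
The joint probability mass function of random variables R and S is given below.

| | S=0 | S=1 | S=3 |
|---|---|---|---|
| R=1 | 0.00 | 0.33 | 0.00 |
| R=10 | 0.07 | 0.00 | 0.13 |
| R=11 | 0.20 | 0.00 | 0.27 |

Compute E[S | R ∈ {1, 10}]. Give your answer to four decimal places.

P(R ∈ {1, 10}) = 0.53.
Σ S·P over the event = 1·(0.33) + 0·(0.07) + 3·(0.13) = 0.72.
E[S | R ∈ {1, 10}] = (0.72) / (0.53) = 1.3585.

1.3585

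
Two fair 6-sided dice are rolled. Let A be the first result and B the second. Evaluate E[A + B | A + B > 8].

Outcomes with A + B > 8: (3,6), (4,5), (4,6), (5,4), (5,5), (5,6), (6,3), (6,4), (6,5), (6,6), each with probability 1/36.
E[A + B | A + B > 8] = (9 + 9 + 10 + 9 + 10 + 11 + 9 + 10 + 11 + 12) / 10 = 10.

10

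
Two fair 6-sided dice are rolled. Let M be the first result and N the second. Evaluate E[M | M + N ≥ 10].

Outcomes with M + N ≥ 10: (4,6), (5,5), (5,6), (6,4), (6,5), (6,6), each with probability 1/36.
E[M | M + N ≥ 10] = (4 + 5 + 5 + 6 + 6 + 6) / 6 = 16/3.

16/3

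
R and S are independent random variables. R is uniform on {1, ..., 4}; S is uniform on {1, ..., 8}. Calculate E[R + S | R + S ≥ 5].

102/13

P(R + S ≥ 5) = 13/16.
Summing (R+S)·P(x,y) over outcomes with R + S ≥ 5 gives 51/8.
E[R + S | R + S ≥ 5] = (51/8) / (13/16) = 102/13.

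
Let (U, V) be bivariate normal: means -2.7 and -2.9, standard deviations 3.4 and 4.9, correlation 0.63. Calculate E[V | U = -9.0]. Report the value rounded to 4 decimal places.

-8.6200

The regression of V on U has slope ρ·σ_V/σ_U and passes through (μ_U, μ_V).
E[V | U=-9.0] = -2.9 + (0.63)·(4.9/3.4)·(-9.0 − (-2.7)) = -2.9 + (0.90794)·(-6.3) = -8.6200.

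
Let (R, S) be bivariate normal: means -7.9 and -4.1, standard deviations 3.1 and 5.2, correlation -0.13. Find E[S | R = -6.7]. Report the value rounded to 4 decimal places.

The regression of S on R has slope ρ·σ_S/σ_R and passes through (μ_R, μ_S).
E[S | R=-6.7] = -4.1 + (-0.13)·(5.2/3.1)·(-6.7 − (-7.9)) = -4.1 + (-0.21806)·(1.2) = -4.3617.

-4.3617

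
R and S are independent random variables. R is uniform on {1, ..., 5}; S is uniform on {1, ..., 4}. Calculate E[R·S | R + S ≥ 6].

23/2

Outcomes with R + S ≥ 6: (2,4), (3,3), (3,4), (4,2), (4,3), (4,4), (5,1), (5,2), (5,3), (5,4), each with probability 1/20.
E[R·S | R + S ≥ 6] = (8 + 9 + 12 + 8 + 12 + 16 + 5 + 10 + 15 + 20) / 10 = 23/2.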